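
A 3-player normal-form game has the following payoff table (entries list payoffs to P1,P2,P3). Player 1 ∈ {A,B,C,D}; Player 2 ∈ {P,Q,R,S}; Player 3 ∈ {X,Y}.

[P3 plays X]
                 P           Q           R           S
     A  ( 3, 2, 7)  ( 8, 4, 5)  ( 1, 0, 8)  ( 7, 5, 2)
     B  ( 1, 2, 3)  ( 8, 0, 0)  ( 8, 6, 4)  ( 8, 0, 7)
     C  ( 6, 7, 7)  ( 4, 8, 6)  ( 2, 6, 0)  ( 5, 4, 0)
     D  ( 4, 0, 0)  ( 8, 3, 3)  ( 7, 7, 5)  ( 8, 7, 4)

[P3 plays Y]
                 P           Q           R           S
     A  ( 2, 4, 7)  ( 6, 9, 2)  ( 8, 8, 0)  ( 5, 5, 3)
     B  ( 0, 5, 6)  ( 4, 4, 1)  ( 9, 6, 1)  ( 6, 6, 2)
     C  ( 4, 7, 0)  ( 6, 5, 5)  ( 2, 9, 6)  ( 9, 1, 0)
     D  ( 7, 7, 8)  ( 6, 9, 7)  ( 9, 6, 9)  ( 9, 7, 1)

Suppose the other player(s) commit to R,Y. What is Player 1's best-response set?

P1 best: {B,D}

u_1(A vs R,Y) = 8
u_1(B vs R,Y) = 9
u_1(C vs R,Y) = 2
u_1(D vs R,Y) = 9
max payoff 9 at {B,D}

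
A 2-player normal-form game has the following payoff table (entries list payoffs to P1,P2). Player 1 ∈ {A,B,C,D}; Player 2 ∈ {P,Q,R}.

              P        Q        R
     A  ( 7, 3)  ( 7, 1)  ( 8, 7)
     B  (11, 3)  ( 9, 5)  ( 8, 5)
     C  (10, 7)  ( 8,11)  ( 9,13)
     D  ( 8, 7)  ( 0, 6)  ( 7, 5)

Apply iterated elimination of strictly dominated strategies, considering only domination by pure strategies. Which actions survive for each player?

P1 drop A (C beats it: P:10>7 Q:8>7 R:9>8)
P1 drop D (B beats it: P:11>8 Q:9>0 R:8>7)
P2 drop P (Q beats it: B:5>3 C:11>7)
P1→{B,C} P2→{Q,R}

IESDS → P1:{B,C} P2:{Q,R}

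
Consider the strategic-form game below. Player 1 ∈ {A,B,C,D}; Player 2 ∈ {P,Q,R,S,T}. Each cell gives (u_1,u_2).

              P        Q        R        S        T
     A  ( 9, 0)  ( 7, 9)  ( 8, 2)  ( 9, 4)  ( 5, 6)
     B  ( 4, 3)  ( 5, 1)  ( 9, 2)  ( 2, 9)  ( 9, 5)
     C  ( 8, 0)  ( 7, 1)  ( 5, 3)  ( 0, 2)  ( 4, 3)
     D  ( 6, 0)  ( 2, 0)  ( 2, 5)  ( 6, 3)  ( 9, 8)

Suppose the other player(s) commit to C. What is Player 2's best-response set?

P2 best: {R,T}

u_2(P vs C) = 0
u_2(Q vs C) = 1
u_2(R vs C) = 3
u_2(S vs C) = 2
u_2(T vs C) = 3
max payoff 3 at {R,T}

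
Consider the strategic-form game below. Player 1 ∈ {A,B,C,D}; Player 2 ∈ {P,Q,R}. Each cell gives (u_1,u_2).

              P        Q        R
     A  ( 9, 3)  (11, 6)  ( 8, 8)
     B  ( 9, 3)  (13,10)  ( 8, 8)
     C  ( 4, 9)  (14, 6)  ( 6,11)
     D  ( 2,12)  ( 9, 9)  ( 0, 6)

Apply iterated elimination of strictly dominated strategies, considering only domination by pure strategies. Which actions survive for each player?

P1 drop D (A beats it: P:9>2 Q:11>9 R:8>0)
P2 drop P (R beats it: A:8>3 B:8>3 C:11>9)
P1→{A,B,C} P2→{Q,R}

Survivors P1:{A,B,C} P2:{Q,R}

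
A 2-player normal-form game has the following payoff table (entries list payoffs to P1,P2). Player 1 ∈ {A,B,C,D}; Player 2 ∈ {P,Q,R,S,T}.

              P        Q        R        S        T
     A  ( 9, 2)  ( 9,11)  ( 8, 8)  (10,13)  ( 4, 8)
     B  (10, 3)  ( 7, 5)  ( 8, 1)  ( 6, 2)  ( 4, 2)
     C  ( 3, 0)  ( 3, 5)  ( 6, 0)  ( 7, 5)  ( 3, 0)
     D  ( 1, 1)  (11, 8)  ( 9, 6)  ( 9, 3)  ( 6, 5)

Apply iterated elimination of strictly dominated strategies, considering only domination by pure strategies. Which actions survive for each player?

P1 drop C (A beats it: P:9>3 Q:9>3 R:8>6 S:10>7 T:4>3)
P2 drop P (Q beats it: A:11>2 B:5>3 D:8>1)
P1 drop B (D beats it: Q:11>7 R:9>8 S:9>6 T:6>4)
P2 drop R (Q beats it: A:11>8 D:8>6)
P2 drop T (Q beats it: A:11>8 D:8>5)
P1→{A,D} P2→{Q,S}

Survivors P1:{A,D} P2:{Q,S}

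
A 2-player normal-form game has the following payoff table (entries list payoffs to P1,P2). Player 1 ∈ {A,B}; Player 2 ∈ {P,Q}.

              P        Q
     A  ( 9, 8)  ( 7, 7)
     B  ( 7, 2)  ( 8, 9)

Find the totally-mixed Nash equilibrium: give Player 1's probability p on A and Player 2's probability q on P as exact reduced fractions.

P1 mixes 7/8 on A; P2 mixes 1/3 on P

P1 indiff ⇒ q·9+(1-q)·7 = q·7+(1-q)·8 ⇒ q(2) = (1-q)(1) ⇒ q = 1/3
P2 indiff ⇒ p·8+(1-p)·2 = p·7+(1-p)·9 ⇒ p(1) = (1-p)(7) ⇒ p = 7/8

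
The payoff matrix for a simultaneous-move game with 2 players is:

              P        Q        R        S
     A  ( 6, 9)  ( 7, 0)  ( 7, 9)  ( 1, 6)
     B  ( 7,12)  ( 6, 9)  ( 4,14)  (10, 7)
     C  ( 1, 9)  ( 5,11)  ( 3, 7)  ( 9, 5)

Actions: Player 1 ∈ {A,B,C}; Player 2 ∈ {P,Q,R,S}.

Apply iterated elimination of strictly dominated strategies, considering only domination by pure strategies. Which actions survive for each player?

P1 drop C (B beats it: P:7>1 Q:6>5 R:4>3 S:10>9)
P2 drop Q (P beats it: A:9>0 B:12>9)
P2 drop S (P beats it: A:9>6 B:12>7)
P1→{A,B} P2→{P,R}

IESDS → P1:{A,B} P2:{P,R}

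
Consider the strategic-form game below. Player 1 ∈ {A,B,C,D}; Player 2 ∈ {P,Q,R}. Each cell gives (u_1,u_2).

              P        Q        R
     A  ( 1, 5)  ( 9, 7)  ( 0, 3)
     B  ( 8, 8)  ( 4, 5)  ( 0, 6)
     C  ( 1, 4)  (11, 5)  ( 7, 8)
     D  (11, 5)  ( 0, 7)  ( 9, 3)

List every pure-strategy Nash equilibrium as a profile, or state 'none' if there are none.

Equilibria: none

(A,P): not NE [P1→D gives 11>1; P2→Q gives 7>5]
(A,Q): not NE [P1→C gives 11>9]
(A,R): not NE [P1→D gives 9>0; P2→Q gives 7>3]
(B,P): not NE [P1→D gives 11>8]
(B,Q): not NE [P1→C gives 11>4; P2→P gives 8>5]
(B,R): not NE [P1→D gives 9>0; P2→P gives 8>6]
(C,P): not NE [P1→D gives 11>1; P2→R gives 8>4]
(C,Q): not NE [P2→R gives 8>5]
(C,R): not NE [P1→D gives 9>7]
(D,P): not NE [P2→Q gives 7>5]
(D,Q): not NE [P1→C gives 11>0]
(D,R): not NE [P2→Q gives 7>3]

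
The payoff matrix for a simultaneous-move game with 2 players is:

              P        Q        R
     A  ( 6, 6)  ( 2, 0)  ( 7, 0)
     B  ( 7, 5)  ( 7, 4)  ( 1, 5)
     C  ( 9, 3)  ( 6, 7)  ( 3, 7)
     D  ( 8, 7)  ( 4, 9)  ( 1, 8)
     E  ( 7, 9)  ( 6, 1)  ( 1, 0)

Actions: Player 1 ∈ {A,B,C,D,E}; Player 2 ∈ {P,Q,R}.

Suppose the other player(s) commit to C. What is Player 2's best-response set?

u_2(P vs C) = 3
u_2(Q vs C) = 7
u_2(R vs C) = 7
max payoff 7 at {Q,R}

P2 best: {Q,R}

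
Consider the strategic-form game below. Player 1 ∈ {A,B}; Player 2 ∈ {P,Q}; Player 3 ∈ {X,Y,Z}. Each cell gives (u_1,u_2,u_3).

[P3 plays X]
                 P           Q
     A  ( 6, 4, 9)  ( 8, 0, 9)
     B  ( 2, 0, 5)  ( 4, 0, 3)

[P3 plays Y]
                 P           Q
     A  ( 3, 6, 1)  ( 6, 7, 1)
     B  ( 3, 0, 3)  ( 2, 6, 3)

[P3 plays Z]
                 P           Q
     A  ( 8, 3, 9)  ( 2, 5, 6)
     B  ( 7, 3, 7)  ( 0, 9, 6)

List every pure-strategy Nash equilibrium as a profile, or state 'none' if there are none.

(A,P,X): NE
(A,P,Y): not NE [P2→Q gives 7>6; P3→Z gives 9>1]
(A,P,Z): not NE [P2→Q gives 5>3]
(A,Q,X): not NE [P2→P gives 4>0]
(A,Q,Y): not NE [P3→X gives 9>1]
(A,Q,Z): not NE [P3→X gives 9>6]
(B,P,X): not NE [P1→A gives 6>2; P3→Z gives 7>5]
(B,P,Y): not NE [P2→Q gives 6>0; P3→Z gives 7>3]
(B,P,Z): not NE [P1→A gives 8>7; P2→Q gives 9>3]
(B,Q,X): not NE [P1→A gives 8>4; P3→Z gives 6>3]
(B,Q,Y): not NE [P1→A gives 6>2; P3→Z gives 6>3]
(B,Q,Z): not NE [P1→A gives 2>0]

NE set: (A,P,X)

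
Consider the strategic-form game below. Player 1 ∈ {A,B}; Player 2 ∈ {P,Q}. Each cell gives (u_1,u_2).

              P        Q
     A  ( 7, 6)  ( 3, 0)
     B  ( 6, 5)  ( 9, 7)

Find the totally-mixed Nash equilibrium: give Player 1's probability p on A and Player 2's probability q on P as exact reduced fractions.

P1 indiff ⇒ q·7+(1-q)·3 = q·6+(1-q)·9 ⇒ q(1) = (1-q)(6) ⇒ q = 6/7
P2 indiff ⇒ p·6+(1-p)·5 = p·0+(1-p)·7 ⇒ p(6) = (1-p)(2) ⇒ p = 1/4

p=1/4, q=6/7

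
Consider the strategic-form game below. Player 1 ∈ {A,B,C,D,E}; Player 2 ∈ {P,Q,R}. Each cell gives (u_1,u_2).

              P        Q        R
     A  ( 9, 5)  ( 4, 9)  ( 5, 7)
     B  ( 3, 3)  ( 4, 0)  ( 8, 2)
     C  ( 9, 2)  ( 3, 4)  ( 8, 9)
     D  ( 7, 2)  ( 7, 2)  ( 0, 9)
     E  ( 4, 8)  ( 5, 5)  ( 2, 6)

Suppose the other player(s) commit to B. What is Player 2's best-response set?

u_2(P vs B) = 3
u_2(Q vs B) = 0
u_2(R vs B) = 2
max payoff 3 at {P}

P2 best: {P}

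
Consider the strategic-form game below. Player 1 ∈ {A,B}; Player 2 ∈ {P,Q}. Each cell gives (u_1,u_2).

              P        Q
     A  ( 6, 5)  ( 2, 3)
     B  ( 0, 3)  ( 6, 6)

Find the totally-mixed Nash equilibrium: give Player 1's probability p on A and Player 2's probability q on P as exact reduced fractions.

P1 indiff ⇒ q·6+(1-q)·2 = q·0+(1-q)·6 ⇒ q(6) = (1-q)(4) ⇒ q = 2/5
P2 indiff ⇒ p·5+(1-p)·3 = p·3+(1-p)·6 ⇒ p(2) = (1-p)(3) ⇒ p = 3/5

(p,q) = (3/5, 2/5)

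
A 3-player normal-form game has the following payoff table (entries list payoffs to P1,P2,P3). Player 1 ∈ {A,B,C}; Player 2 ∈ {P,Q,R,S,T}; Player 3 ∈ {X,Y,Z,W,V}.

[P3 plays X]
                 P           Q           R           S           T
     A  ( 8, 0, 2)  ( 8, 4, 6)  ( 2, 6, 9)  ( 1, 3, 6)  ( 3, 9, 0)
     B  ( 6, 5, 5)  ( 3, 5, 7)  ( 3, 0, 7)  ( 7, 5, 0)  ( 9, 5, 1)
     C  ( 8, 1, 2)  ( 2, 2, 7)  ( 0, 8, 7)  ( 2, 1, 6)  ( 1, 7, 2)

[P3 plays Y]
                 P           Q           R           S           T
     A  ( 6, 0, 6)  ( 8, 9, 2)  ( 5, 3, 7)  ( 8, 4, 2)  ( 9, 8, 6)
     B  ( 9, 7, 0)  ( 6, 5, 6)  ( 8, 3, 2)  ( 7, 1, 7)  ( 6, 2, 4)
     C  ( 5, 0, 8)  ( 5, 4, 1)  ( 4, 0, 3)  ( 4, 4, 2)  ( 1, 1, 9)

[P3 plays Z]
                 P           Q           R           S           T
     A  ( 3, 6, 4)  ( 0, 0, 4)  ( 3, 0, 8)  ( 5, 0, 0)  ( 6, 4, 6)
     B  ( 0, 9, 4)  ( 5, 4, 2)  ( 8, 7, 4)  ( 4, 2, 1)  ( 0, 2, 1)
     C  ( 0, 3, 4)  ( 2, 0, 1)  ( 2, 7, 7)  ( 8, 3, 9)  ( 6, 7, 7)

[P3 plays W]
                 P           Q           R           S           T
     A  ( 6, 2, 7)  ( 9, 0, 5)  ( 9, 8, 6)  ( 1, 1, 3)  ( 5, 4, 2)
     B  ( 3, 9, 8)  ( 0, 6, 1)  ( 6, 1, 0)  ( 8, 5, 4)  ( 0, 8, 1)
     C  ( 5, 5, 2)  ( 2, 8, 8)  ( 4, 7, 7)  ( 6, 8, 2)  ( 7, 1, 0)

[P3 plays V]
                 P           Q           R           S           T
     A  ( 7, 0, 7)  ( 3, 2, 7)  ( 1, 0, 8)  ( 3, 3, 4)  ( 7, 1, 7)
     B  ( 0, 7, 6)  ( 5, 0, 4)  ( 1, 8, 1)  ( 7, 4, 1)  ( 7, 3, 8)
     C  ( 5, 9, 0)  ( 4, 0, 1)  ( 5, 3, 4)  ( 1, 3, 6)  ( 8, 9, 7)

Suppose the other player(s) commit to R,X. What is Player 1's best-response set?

P1 best: {B}

u_1(A vs R,X) = 2
u_1(B vs R,X) = 3
u_1(C vs R,X) = 0
max payoff 3 at {B}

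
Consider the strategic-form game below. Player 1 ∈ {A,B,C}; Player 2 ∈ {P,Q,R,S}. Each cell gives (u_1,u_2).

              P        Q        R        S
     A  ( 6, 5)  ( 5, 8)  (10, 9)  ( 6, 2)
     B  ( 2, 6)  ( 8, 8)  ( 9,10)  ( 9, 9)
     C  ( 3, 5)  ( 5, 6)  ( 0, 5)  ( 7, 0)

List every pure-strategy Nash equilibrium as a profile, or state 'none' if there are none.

NE set: (A,R)

(A,P): not NE [P2→R gives 9>5]
(A,Q): not NE [P1→B gives 8>5; P2→R gives 9>8]
(A,R): NE
(A,S): not NE [P1→B gives 9>6; P2→R gives 9>2]
(B,P): not NE [P1→A gives 6>2; P2→R gives 10>6]
(B,Q): not NE [P2→R gives 10>8]
(B,R): not NE [P1→A gives 10>9]
(B,S): not NE [P2→R gives 10>9]
(C,P): not NE [P1→A gives 6>3; P2→Q gives 6>5]
(C,Q): not NE [P1→B gives 8>5]
(C,R): not NE [P1→A gives 10>0; P2→Q gives 6>5]
(C,S): not NE [P1→B gives 9>7; P2→Q gives 6>0]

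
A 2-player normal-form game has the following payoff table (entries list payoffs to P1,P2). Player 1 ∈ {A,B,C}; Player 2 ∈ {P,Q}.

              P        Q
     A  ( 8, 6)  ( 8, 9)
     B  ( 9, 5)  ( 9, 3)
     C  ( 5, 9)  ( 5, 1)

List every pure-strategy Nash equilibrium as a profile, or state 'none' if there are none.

(A,P): not NE [P1→B gives 9>8; P2→Q gives 9>6]
(A,Q): not NE [P1→B gives 9>8]
(B,P): NE
(B,Q): not NE [P2→P gives 5>3]
(C,P): not NE [P1→B gives 9>5]
(C,Q): not NE [P1→B gives 9>5; P2→P gives 9>1]

Nash profiles: (B,P)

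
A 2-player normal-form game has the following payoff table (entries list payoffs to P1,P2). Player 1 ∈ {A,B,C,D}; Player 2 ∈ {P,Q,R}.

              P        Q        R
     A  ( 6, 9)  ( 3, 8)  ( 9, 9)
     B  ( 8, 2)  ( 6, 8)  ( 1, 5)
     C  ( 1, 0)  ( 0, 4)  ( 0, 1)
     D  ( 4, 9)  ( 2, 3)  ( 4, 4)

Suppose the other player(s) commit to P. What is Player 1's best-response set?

u_1(A vs P) = 6
u_1(B vs P) = 8
u_1(C vs P) = 1
u_1(D vs P) = 4
max payoff 8 at {B}

BR_1 = {B}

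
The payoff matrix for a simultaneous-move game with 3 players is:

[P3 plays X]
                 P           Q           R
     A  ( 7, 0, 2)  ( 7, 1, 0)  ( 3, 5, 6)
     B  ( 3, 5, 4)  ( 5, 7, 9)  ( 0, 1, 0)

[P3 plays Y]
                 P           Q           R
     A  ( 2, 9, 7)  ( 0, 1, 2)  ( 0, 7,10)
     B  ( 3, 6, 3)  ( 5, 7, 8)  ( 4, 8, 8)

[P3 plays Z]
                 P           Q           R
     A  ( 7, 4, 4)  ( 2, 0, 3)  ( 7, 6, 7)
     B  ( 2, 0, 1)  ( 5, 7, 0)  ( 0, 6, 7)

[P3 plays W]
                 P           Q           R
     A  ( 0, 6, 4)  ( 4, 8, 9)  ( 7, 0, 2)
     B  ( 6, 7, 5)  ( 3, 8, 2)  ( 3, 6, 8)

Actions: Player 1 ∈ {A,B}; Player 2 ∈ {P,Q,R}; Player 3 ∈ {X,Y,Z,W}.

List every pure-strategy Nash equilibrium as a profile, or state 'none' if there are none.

NE set: (A,Q,W), (B,R,Y)

(A,P,X): not NE [P2→R gives 5>0; P3→Y gives 7>2]
(A,P,Y): not NE [P1→B gives 3>2]
(A,P,Z): not NE [P2→R gives 6>4; P3→Y gives 7>4]
(A,P,W): not NE [P1→B gives 6>0; P2→Q gives 8>6; P3→Y gives 7>4]
(A,Q,X): not NE [P2→R gives 5>1; P3→W gives 9>0]
(A,Q,Y): not NE [P1→B gives 5>0; P2→P gives 9>1; P3→W gives 9>2]
(A,Q,Z): not NE [P1→B gives 5>2; P2→R gives 6>0; P3→W gives 9>3]
(A,Q,W): NE
(A,R,X): not NE [P3→Y gives 10>6]
(A,R,Y): not NE [P1→B gives 4>0; P2→P gives 9>7]
(A,R,Z): not NE [P3→Y gives 10>7]
(A,R,W): not NE [P2→Q gives 8>0; P3→Y gives 10>2]
(B,P,X): not NE [P1→A gives 7>3; P2→Q gives 7>5; P3→W gives 5>4]
(B,P,Y): not NE [P2→R gives 8>6; P3→W gives 5>3]
(B,P,Z): not NE [P1→A gives 7>2; P2→Q gives 7>0; P3→W gives 5>1]
(B,P,W): not NE [P2→Q gives 8>7]
(B,Q,X): not NE [P1→A gives 7>5]
(B,Q,Y): not NE [P2→R gives 8>7; P3→X gives 9>8]
(B,Q,Z): not NE [P3→X gives 9>0]
(B,Q,W): not NE [P1→A gives 4>3; P3→X gives 9>2]
(B,R,X): not NE [P1→A gives 3>0; P2→Q gives 7>1; P3→W gives 8>0]
(B,R,Y): NE
(B,R,Z): not NE [P1→A gives 7>0; P2→Q gives 7>6; P3→W gives 8>7]
(B,R,W): not NE [P1→A gives 7>3; P2→Q gives 8>6]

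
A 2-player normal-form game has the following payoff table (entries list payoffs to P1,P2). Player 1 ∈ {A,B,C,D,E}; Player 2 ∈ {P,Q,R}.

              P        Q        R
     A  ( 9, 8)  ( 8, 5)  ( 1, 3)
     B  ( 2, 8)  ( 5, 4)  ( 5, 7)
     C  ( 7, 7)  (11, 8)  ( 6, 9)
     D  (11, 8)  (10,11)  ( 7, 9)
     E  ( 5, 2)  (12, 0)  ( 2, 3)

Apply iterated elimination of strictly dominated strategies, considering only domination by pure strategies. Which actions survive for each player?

IESDS → P1:{C,D,E} P2:{Q,R}

P1 drop A (D beats it: P:11>9 Q:10>8 R:7>1)
P1 drop B (C beats it: P:7>2 Q:11>5 R:6>5)
P2 drop P (R beats it: C:9>7 D:9>8 E:3>2)
P1→{C,D,E} P2→{Q,R}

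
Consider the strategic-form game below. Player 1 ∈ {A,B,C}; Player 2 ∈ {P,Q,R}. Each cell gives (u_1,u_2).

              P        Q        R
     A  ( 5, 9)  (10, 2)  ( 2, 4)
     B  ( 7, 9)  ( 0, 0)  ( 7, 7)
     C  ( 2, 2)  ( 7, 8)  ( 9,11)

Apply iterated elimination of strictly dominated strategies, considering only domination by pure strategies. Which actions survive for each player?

IESDS → P1:{B,C} P2:{P,R}

P2 drop Q (R beats it: A:4>2 B:7>0 C:11>8)
P1 drop A (B beats it: P:7>5 R:7>2)
P1→{B,C} P2→{P,R}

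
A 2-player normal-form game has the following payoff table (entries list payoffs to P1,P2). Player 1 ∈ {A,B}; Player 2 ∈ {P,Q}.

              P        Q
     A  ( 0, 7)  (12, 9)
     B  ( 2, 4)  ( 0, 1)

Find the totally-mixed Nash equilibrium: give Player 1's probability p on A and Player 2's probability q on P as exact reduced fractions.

P1 indiff ⇒ q·0+(1-q)·12 = q·2+(1-q)·0 ⇒ q(-2) = (1-q)(-12) ⇒ q = 6/7
P2 indiff ⇒ p·7+(1-p)·4 = p·9+(1-p)·1 ⇒ p(-2) = (1-p)(-3) ⇒ p = 3/5

P1 mixes 3/5 on A; P2 mixes 6/7 on P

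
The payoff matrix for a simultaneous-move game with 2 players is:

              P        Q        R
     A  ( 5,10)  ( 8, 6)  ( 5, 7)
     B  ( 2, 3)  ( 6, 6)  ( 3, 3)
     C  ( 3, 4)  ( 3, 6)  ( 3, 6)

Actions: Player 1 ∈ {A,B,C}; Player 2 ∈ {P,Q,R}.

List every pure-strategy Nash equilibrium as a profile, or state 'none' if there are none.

(A,P): NE
(A,Q): not NE [P2→P gives 10>6]
(A,R): not NE [P2→P gives 10>7]
(B,P): not NE [P1→A gives 5>2; P2→Q gives 6>3]
(B,Q): not NE [P1→A gives 8>6]
(B,R): not NE [P1→A gives 5>3; P2→Q gives 6>3]
(C,P): not NE [P1→A gives 5>3; P2→R gives 6>4]
(C,Q): not NE [P1→A gives 8>3]
(C,R): not NE [P1→A gives 5>3]

PSNE = {(A,P)}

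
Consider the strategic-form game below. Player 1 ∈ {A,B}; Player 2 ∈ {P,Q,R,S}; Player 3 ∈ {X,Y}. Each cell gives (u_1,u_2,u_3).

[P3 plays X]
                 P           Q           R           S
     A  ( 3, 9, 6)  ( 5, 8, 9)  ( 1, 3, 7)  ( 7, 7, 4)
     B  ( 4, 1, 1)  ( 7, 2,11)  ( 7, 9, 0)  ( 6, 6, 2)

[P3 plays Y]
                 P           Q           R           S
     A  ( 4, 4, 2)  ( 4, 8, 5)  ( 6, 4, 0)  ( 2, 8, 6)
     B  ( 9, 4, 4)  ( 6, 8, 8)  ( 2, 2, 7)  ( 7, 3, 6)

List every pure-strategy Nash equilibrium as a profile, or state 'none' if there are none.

PSNE: ∅

(A,P,X): not NE [P1→B gives 4>3]
(A,P,Y): not NE [P1→B gives 9>4; P2→S gives 8>4; P3→X gives 6>2]
(A,Q,X): not NE [P1→B gives 7>5; P2→P gives 9>8]
(A,Q,Y): not NE [P1→B gives 6>4; P3→X gives 9>5]
(A,R,X): not NE [P1→B gives 7>1; P2→P gives 9>3]
(A,R,Y): not NE [P2→S gives 8>4; P3→X gives 7>0]
(A,S,X): not NE [P2→P gives 9>7; P3→Y gives 6>4]
(A,S,Y): not NE [P1→B gives 7>2]
(B,P,X): not NE [P2→R gives 9>1; P3→Y gives 4>1]
(B,P,Y): not NE [P2→Q gives 8>4]
(B,Q,X): not NE [P2→R gives 9>2]
(B,Q,Y): not NE [P3→X gives 11>8]
(B,R,X): not NE [P3→Y gives 7>0]
(B,R,Y): not NE [P1→A gives 6>2; P2→Q gives 8>2]
(B,S,X): not NE [P1→A gives 7>6; P2→R gives 9>6; P3→Y gives 6>2]
(B,S,Y): not NE [P2→Q gives 8>3]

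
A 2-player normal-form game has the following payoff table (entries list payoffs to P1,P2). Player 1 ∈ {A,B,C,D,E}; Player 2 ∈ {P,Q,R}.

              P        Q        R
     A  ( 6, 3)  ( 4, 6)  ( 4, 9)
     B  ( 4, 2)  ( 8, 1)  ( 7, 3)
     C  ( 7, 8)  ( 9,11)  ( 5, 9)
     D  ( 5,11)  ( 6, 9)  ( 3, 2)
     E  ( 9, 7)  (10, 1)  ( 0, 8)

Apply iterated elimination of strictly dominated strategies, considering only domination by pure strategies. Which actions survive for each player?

IESDS → P1:{B,C,E} P2:{Q,R}

P1 drop A (C beats it: P:7>6 Q:9>4 R:5>4)
P1 drop D (C beats it: P:7>5 Q:9>6 R:5>3)
P2 drop P (R beats it: B:3>2 C:9>8 E:8>7)
P1→{B,C,E} P2→{Q,R}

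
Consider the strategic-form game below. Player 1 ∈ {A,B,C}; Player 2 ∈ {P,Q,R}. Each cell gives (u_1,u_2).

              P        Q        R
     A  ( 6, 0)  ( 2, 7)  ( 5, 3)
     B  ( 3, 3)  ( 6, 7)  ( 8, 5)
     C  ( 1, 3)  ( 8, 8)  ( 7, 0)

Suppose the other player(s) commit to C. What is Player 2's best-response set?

argmax u_2 = {Q}

u_2(P vs C) = 3
u_2(Q vs C) = 8
u_2(R vs C) = 0
max payoff 8 at {Q}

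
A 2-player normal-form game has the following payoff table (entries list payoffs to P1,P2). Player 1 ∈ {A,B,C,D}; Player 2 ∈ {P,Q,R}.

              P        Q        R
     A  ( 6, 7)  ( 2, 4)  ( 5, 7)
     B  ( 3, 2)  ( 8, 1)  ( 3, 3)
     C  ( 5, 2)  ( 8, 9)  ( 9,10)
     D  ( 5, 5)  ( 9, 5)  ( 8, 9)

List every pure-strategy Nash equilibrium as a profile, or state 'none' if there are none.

Nash profiles: (A,P), (C,R)

(A,P): NE
(A,Q): not NE [P1→D gives 9>2; P2→R gives 7>4]
(A,R): not NE [P1→C gives 9>5]
(B,P): not NE [P1→A gives 6>3; P2→R gives 3>2]
(B,Q): not NE [P1→D gives 9>8; P2→R gives 3>1]
(B,R): not NE [P1→C gives 9>3]
(C,P): not NE [P1→A gives 6>5; P2→R gives 10>2]
(C,Q): not NE [P1→D gives 9>8; P2→R gives 10>9]
(C,R): NE
(D,P): not NE [P1→A gives 6>5; P2→R gives 9>5]
(D,Q): not NE [P2→R gives 9>5]
(D,R): not NE [P1→C gives 9>8]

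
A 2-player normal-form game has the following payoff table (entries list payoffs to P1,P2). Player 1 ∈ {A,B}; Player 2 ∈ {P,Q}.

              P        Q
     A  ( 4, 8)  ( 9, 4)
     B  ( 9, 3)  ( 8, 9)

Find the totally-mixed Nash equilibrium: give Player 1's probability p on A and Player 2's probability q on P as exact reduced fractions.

p=3/5, q=1/6

P1 indiff ⇒ q·4+(1-q)·9 = q·9+(1-q)·8 ⇒ q(-5) = (1-q)(-1) ⇒ q = 1/6
P2 indiff ⇒ p·8+(1-p)·3 = p·4+(1-p)·9 ⇒ p(4) = (1-p)(6) ⇒ p = 3/5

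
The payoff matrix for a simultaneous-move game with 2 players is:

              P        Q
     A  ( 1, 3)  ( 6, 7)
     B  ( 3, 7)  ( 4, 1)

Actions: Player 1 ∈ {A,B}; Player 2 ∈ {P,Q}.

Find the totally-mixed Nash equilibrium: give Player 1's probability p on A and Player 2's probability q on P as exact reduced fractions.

(p,q) = (3/5, 1/2)

P1 indiff ⇒ q·1+(1-q)·6 = q·3+(1-q)·4 ⇒ q(-2) = (1-q)(-2) ⇒ q = 1/2
P2 indiff ⇒ p·3+(1-p)·7 = p·7+(1-p)·1 ⇒ p(-4) = (1-p)(-6) ⇒ p = 3/5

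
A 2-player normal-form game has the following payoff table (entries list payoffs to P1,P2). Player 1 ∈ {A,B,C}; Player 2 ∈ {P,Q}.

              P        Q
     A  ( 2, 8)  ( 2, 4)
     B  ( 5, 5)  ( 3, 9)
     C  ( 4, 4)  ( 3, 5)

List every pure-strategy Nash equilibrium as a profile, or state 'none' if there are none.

NE set: (B,Q), (C,Q)

(A,P): not NE [P1→B gives 5>2]
(A,Q): not NE [P1→C gives 3>2; P2→P gives 8>4]
(B,P): not NE [P2→Q gives 9>5]
(B,Q): NE
(C,P): not NE [P1→B gives 5>4; P2→Q gives 5>4]
(C,Q): NE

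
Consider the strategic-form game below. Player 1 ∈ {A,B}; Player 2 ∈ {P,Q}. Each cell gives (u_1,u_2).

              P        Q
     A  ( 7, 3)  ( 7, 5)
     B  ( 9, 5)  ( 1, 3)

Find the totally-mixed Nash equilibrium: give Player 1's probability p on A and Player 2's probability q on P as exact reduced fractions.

P1 indiff ⇒ q·7+(1-q)·7 = q·9+(1-q)·1 ⇒ q(-2) = (1-q)(-6) ⇒ q = 3/4
P2 indiff ⇒ p·3+(1-p)·5 = p·5+(1-p)·3 ⇒ p(-2) = (1-p)(-2) ⇒ p = 1/2

P1 mixes 1/2 on A; P2 mixes 3/4 on P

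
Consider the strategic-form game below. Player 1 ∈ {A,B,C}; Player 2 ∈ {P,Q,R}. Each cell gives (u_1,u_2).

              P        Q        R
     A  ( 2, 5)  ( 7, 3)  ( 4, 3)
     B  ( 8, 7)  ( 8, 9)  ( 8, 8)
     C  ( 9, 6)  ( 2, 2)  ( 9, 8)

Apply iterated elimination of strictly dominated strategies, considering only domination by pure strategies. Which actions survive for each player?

Remaining: P1:{B,C} P2:{Q,R}

P1 drop A (B beats it: P:8>2 Q:8>7 R:8>4)
P2 drop P (R beats it: B:8>7 C:8>6)
P1→{B,C} P2→{Q,R}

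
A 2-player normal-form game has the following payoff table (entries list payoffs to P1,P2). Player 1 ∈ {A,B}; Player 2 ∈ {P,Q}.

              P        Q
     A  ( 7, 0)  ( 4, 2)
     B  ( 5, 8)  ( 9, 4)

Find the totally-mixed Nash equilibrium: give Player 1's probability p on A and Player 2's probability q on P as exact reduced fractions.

P1 indiff ⇒ q·7+(1-q)·4 = q·5+(1-q)·9 ⇒ q(2) = (1-q)(5) ⇒ q = 5/7
P2 indiff ⇒ p·0+(1-p)·8 = p·2+(1-p)·4 ⇒ p(-2) = (1-p)(-4) ⇒ p = 2/3

P1 mixes 2/3 on A; P2 mixes 5/7 on P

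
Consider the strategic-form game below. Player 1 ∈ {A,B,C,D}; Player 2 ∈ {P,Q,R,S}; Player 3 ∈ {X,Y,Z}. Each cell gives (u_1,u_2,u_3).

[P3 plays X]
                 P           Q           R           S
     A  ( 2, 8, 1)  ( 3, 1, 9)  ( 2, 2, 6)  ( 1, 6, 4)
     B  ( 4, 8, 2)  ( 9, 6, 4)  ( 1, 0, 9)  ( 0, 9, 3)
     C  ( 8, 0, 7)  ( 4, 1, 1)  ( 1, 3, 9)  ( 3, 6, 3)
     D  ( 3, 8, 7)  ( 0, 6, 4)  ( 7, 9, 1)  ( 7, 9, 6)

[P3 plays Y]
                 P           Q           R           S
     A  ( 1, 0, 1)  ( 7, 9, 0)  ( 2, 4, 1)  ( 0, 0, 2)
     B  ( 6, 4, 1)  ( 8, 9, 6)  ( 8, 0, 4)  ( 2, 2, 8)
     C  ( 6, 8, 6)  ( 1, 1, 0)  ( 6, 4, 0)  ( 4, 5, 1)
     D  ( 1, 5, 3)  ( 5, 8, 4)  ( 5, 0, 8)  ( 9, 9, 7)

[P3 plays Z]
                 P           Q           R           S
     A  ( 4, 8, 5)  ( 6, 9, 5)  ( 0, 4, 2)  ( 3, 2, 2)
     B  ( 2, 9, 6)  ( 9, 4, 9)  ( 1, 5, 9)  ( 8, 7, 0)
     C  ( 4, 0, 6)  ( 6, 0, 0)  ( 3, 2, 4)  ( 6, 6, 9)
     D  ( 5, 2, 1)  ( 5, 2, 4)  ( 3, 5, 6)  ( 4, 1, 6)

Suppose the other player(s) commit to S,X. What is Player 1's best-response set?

argmax u_1 = {D}

u_1(A vs S,X) = 1
u_1(B vs S,X) = 0
u_1(C vs S,X) = 3
u_1(D vs S,X) = 7
max payoff 7 at {D}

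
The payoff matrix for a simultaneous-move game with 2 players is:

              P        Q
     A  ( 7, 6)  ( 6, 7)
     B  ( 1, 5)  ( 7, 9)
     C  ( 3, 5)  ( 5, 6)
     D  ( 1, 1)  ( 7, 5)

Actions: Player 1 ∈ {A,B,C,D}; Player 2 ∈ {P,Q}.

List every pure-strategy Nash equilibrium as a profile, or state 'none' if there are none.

(A,P): not NE [P2→Q gives 7>6]
(A,Q): not NE [P1→D gives 7>6]
(B,P): not NE [P1→A gives 7>1; P2→Q gives 9>5]
(B,Q): NE
(C,P): not NE [P1→A gives 7>3; P2→Q gives 6>5]
(C,Q): not NE [P1→D gives 7>5]
(D,P): not NE [P1→A gives 7>1; P2→Q gives 5>1]
(D,Q): NE

PSNE = {(B,Q), (D,Q)}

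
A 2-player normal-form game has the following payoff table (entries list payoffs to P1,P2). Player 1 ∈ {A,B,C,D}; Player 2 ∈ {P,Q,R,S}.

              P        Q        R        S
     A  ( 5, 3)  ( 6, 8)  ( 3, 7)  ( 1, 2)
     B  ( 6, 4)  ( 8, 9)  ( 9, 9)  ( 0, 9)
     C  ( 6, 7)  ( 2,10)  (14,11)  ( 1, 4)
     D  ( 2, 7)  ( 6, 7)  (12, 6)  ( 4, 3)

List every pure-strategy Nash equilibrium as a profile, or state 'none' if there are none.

(A,P): not NE [P1→C gives 6>5; P2→Q gives 8>3]
(A,Q): not NE [P1→B gives 8>6]
(A,R): not NE [P1→C gives 14>3; P2→Q gives 8>7]
(A,S): not NE [P1→D gives 4>1; P2→Q gives 8>2]
(B,P): not NE [P2→S gives 9>4]
(B,Q): NE
(B,R): not NE [P1→C gives 14>9]
(B,S): not NE [P1→D gives 4>0]
(C,P): not NE [P2→R gives 11>7]
(C,Q): not NE [P1→B gives 8>2; P2→R gives 11>10]
(C,R): NE
(C,S): not NE [P1→D gives 4>1; P2→R gives 11>4]
(D,P): not NE [P1→C gives 6>2]
(D,Q): not NE [P1→B gives 8>6]
(D,R): not NE [P1→C gives 14>12; P2→Q gives 7>6]
(D,S): not NE [P2→Q gives 7>3]

Nash profiles: (B,Q), (C,R)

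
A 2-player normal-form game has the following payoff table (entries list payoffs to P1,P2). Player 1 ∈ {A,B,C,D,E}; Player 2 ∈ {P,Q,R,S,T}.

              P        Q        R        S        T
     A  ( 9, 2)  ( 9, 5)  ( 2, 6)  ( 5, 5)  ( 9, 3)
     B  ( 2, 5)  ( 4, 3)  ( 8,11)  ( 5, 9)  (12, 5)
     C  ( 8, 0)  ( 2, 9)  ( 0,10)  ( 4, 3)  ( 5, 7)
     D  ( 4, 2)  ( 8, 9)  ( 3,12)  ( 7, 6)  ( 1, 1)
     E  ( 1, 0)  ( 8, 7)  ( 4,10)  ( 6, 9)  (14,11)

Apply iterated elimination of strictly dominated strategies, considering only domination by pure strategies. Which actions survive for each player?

P1 drop C (A beats it: P:9>8 Q:9>2 R:2>0 S:5>4 T:9>5)
P2 drop P (R beats it: A:6>2 B:11>5 D:12>2 E:10>0)
P2 drop Q (R beats it: A:6>5 B:11>3 D:12>9 E:10>7)
P1 drop A (E beats it: R:4>2 S:6>5 T:14>9)
P2 drop S (R beats it: B:11>9 D:12>6 E:10>9)
P1 drop D (B beats it: R:8>3 T:12>1)
P1→{B,E} P2→{R,T}

Remaining: P1:{B,E} P2:{R,T}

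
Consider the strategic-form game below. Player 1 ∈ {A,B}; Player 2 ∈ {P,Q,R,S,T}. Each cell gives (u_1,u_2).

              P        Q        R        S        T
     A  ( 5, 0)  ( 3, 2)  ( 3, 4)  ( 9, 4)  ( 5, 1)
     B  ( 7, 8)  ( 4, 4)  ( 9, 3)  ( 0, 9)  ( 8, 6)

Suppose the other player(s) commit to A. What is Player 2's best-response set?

P2 best: {R,S}

u_2(P vs A) = 0
u_2(Q vs A) = 2
u_2(R vs A) = 4
u_2(S vs A) = 4
u_2(T vs A) = 1
max payoff 4 at {R,S}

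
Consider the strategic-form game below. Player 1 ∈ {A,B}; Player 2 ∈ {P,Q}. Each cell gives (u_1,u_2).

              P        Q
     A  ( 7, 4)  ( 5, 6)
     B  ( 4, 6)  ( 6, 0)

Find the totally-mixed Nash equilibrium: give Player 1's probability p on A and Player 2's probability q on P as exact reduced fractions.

P1 mixes 3/4 on A; P2 mixes 1/4 on P

P1 indiff ⇒ q·7+(1-q)·5 = q·4+(1-q)·6 ⇒ q(3) = (1-q)(1) ⇒ q = 1/4
P2 indiff ⇒ p·4+(1-p)·6 = p·6+(1-p)·0 ⇒ p(-2) = (1-p)(-6) ⇒ p = 3/4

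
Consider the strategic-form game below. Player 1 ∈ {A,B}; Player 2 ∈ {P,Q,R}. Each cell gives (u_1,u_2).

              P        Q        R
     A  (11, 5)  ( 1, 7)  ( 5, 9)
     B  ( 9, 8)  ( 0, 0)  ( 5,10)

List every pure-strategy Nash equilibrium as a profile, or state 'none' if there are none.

(A,P): not NE [P2→R gives 9>5]
(A,Q): not NE [P2→R gives 9>7]
(A,R): NE
(B,P): not NE [P1→A gives 11>9; P2→R gives 10>8]
(B,Q): not NE [P1→A gives 1>0; P2→R gives 10>0]
(B,R): NE

NE set: (A,R), (B,R)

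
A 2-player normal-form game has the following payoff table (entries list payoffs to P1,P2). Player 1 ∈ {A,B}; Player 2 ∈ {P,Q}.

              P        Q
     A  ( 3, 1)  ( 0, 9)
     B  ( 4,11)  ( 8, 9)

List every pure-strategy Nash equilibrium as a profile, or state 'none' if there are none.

(A,P): not NE [P1→B gives 4>3; P2→Q gives 9>1]
(A,Q): not NE [P1→B gives 8>0]
(B,P): NE
(B,Q): not NE [P2→P gives 11>9]

PSNE = {(B,P)}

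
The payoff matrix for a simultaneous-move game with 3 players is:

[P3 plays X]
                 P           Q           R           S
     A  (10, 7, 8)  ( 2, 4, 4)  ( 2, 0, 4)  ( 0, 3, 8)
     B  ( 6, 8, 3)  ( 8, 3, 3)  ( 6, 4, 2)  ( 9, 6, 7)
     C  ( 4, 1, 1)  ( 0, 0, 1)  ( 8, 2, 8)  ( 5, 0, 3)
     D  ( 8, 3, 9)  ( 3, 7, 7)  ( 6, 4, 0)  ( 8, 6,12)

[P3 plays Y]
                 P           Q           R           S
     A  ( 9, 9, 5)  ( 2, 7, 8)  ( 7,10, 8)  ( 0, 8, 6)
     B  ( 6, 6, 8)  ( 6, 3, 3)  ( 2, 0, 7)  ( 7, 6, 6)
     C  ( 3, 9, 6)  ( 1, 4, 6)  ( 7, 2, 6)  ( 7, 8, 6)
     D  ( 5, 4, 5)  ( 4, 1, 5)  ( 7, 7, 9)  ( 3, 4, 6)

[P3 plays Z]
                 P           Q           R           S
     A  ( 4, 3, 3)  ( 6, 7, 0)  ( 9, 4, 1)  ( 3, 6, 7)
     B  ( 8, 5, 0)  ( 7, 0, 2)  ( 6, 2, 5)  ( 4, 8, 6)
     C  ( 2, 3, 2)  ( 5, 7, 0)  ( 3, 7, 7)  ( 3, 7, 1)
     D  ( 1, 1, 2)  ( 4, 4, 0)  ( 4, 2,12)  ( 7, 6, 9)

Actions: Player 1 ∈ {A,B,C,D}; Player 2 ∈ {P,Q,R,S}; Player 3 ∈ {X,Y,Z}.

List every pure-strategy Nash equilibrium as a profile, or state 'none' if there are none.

(A,P,X): NE
(A,P,Y): not NE [P2→R gives 10>9; P3→X gives 8>5]
(A,P,Z): not NE [P1→B gives 8>4; P2→Q gives 7>3; P3→X gives 8>3]
(A,Q,X): not NE [P1→B gives 8>2; P2→P gives 7>4; P3→Y gives 8>4]
(A,Q,Y): not NE [P1→B gives 6>2; P2→R gives 10>7]
(A,Q,Z): not NE [P1→B gives 7>6; P3→Y gives 8>0]
(A,R,X): not NE [P1→C gives 8>2; P2→P gives 7>0; P3→Y gives 8>4]
(A,R,Y): NE
(A,R,Z): not NE [P2→Q gives 7>4; P3→Y gives 8>1]
(A,S,X): not NE [P1→B gives 9>0; P2→P gives 7>3]
(A,S,Y): not NE [P1→C gives 7>0; P2→R gives 10>8; P3→X gives 8>6]
(A,S,Z): not NE [P1→D gives 7>3; P2→Q gives 7>6; P3→X gives 8>7]
(B,P,X): not NE [P1→A gives 10>6; P3→Y gives 8>3]
(B,P,Y): not NE [P1→A gives 9>6]
(B,P,Z): not NE [P2→S gives 8>5; P3→Y gives 8>0]
(B,Q,X): not NE [P2→P gives 8>3]
(B,Q,Y): not NE [P2→S gives 6>3]
(B,Q,Z): not NE [P2→S gives 8>0; P3→Y gives 3>2]
(B,R,X): not NE [P1→C gives 8>6; P2→P gives 8>4; P3→Y gives 7>2]
(B,R,Y): not NE [P1→D gives 7>2; P2→S gives 6>0]
(B,R,Z): not NE [P1→A gives 9>6; P2→S gives 8>2; P3→Y gives 7>5]
(B,S,X): not NE [P2→P gives 8>6]
(B,S,Y): not NE [P3→X gives 7>6]
(B,S,Z): not NE [P1→D gives 7>4; P3→X gives 7>6]
(C,P,X): not NE [P1→A gives 10>4; P2→R gives 2>1; P3→Y gives 6>1]
(C,P,Y): not NE [P1→A gives 9>3]
(C,P,Z): not NE [P1→B gives 8>2; P2→S gives 7>3; P3→Y gives 6>2]
(C,Q,X): not NE [P1→B gives 8>0; P2→R gives 2>0; P3→Y gives 6>1]
(C,Q,Y): not NE [P1→B gives 6>1; P2→P gives 9>4]
(C,Q,Z): not NE [P1→B gives 7>5; P3→Y gives 6>0]
(C,R,X): NE
(C,R,Y): not NE [P2→P gives 9>2; P3→X gives 8>6]
(C,R,Z): not NE [P1→A gives 9>3; P3→X gives 8>7]
(C,S,X): not NE [P1→B gives 9>5; P2→R gives 2>0; P3→Y gives 6>3]
(C,S,Y): not NE [P2→P gives 9>8]
(C,S,Z): not NE [P1→D gives 7>3; P3→Y gives 6>1]
(D,P,X): not NE [P1→A gives 10>8; P2→Q gives 7>3]
(D,P,Y): not NE [P1→A gives 9>5; P2→R gives 7>4; P3→X gives 9>5]
(D,P,Z): not NE [P1→B gives 8>1; P2→S gives 6>1; P3→X gives 9>2]
(D,Q,X): not NE [P1→B gives 8>3]
(D,Q,Y): not NE [P1→B gives 6>4; P2→R gives 7>1; P3→X gives 7>5]
(D,Q,Z): not NE [P1→B gives 7>4; P2→S gives 6>4; P3→X gives 7>0]
(D,R,X): not NE [P1→C gives 8>6; P2→Q gives 7>4; P3→Z gives 12>0]
(D,R,Y): not NE [P3→Z gives 12>9]
(D,R,Z): not NE [P1→A gives 9>4; P2→S gives 6>2]
(D,S,X): not NE [P1→B gives 9>8; P2→Q gives 7>6]
(D,S,Y): not NE [P1→C gives 7>3; P2→R gives 7>4; P3→X gives 12>6]
(D,S,Z): not NE [P3→X gives 12>9]

NE set: (A,P,X), (A,R,Y), (C,R,X)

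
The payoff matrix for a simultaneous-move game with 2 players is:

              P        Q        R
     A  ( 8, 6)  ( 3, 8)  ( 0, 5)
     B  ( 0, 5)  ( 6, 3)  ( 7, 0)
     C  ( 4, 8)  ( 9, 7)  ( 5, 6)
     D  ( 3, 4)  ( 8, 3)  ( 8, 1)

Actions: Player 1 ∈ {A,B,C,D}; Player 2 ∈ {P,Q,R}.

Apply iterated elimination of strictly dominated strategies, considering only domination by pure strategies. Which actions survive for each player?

P1 drop B (D beats it: P:3>0 Q:8>6 R:8>7)
P2 drop R (P beats it: A:6>5 C:8>6 D:4>1)
P1 drop D (C beats it: P:4>3 Q:9>8)
P1→{A,C} P2→{P,Q}

Remaining: P1:{A,C} P2:{P,Q}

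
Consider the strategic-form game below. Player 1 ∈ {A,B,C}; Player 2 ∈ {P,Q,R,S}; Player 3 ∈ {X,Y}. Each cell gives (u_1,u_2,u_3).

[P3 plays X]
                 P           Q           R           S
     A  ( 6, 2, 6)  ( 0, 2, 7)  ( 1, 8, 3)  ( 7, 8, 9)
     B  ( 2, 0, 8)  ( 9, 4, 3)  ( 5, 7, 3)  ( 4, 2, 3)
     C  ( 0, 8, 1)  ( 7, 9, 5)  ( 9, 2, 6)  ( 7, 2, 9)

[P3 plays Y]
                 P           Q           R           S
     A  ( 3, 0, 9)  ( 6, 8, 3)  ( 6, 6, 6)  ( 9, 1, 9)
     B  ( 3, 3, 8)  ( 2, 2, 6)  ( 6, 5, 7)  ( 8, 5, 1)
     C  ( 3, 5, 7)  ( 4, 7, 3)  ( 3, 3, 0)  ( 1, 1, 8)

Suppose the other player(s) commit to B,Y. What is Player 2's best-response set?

P2 best: {R,S}

u_2(P vs B,Y) = 3
u_2(Q vs B,Y) = 2
u_2(R vs B,Y) = 5
u_2(S vs B,Y) = 5
max payoff 5 at {R,S}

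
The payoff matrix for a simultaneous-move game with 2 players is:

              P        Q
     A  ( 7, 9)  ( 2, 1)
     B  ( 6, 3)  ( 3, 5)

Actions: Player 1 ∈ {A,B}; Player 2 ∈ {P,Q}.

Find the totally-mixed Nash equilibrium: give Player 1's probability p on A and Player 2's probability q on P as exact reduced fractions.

(p,q) = (1/5, 1/2)

P1 indiff ⇒ q·7+(1-q)·2 = q·6+(1-q)·3 ⇒ q(1) = (1-q)(1) ⇒ q = 1/2
P2 indiff ⇒ p·9+(1-p)·3 = p·1+(1-p)·5 ⇒ p(8) = (1-p)(2) ⇒ p = 1/5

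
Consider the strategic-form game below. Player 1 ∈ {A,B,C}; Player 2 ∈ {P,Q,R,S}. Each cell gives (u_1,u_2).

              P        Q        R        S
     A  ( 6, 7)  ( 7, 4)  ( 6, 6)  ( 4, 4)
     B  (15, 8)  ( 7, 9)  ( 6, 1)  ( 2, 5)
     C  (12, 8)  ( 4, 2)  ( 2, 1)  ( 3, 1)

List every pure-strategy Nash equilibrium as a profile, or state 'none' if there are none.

NE set: (B,Q)

(A,P): not NE [P1→B gives 15>6]
(A,Q): not NE [P2→P gives 7>4]
(A,R): not NE [P2→P gives 7>6]
(A,S): not NE [P2→P gives 7>4]
(B,P): not NE [P2→Q gives 9>8]
(B,Q): NE
(B,R): not NE [P2→Q gives 9>1]
(B,S): not NE [P1→A gives 4>2; P2→Q gives 9>5]
(C,P): not NE [P1→B gives 15>12]
(C,Q): not NE [P1→B gives 7>4; P2→P gives 8>2]
(C,R): not NE [P1→B gives 6>2; P2→P gives 8>1]
(C,S): not NE [P1→A gives 4>3; P2→P gives 8>1]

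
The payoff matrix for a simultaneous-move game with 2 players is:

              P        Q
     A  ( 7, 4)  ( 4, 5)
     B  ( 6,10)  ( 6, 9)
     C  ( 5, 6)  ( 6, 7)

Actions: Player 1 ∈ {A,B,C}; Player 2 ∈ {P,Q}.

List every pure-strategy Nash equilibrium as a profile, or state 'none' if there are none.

Nash profiles: (C,Q)

(A,P): not NE [P2→Q gives 5>4]
(A,Q): not NE [P1→C gives 6>4]
(B,P): not NE [P1→A gives 7>6]
(B,Q): not NE [P2→P gives 10>9]
(C,P): not NE [P1→A gives 7>5; P2→Q gives 7>6]
(C,Q): NE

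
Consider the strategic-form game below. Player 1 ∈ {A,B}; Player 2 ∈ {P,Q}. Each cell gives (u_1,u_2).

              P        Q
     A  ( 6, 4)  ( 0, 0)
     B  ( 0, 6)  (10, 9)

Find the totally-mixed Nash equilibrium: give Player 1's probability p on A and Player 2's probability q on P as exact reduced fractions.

P1 indiff ⇒ q·6+(1-q)·0 = q·0+(1-q)·10 ⇒ q(6) = (1-q)(10) ⇒ q = 5/8
P2 indiff ⇒ p·4+(1-p)·6 = p·0+(1-p)·9 ⇒ p(4) = (1-p)(3) ⇒ p = 3/7

p=3/7, q=5/8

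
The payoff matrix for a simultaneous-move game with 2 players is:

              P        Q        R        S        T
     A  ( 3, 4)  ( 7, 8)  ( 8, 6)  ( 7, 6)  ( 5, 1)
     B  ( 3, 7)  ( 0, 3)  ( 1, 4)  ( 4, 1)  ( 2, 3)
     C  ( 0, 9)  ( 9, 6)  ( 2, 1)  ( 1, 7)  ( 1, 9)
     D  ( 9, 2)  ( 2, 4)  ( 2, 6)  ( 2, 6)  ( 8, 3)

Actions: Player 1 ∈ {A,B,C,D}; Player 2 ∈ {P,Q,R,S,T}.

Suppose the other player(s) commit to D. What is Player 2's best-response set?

u_2(P vs D) = 2
u_2(Q vs D) = 4
u_2(R vs D) = 6
u_2(S vs D) = 6
u_2(T vs D) = 3
max payoff 6 at {R,S}

BR_2 = {R,S}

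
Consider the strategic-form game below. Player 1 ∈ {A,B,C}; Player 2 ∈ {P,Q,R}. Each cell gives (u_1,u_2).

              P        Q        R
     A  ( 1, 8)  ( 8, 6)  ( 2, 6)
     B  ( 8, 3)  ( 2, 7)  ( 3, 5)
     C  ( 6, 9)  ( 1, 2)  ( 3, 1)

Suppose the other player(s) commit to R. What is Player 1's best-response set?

u_1(A vs R) = 2
u_1(B vs R) = 3
u_1(C vs R) = 3
max payoff 3 at {B,C}

P1 best: {B,C}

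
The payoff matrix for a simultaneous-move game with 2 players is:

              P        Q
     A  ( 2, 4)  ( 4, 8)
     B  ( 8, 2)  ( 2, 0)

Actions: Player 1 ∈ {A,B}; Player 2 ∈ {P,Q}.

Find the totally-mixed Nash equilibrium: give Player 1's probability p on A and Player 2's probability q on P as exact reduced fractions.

P1 indiff ⇒ q·2+(1-q)·4 = q·8+(1-q)·2 ⇒ q(-6) = (1-q)(-2) ⇒ q = 1/4
P2 indiff ⇒ p·4+(1-p)·2 = p·8+(1-p)·0 ⇒ p(-4) = (1-p)(-2) ⇒ p = 1/3

(p,q) = (1/3, 1/4)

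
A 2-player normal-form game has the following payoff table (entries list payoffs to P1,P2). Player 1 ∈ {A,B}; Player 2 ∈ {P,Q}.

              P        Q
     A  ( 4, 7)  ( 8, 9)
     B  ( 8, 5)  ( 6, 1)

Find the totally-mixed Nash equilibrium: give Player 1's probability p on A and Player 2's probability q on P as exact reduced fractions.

P1 indiff ⇒ q·4+(1-q)·8 = q·8+(1-q)·6 ⇒ q(-4) = (1-q)(-2) ⇒ q = 1/3
P2 indiff ⇒ p·7+(1-p)·5 = p·9+(1-p)·1 ⇒ p(-2) = (1-p)(-4) ⇒ p = 2/3

(p,q) = (2/3, 1/3)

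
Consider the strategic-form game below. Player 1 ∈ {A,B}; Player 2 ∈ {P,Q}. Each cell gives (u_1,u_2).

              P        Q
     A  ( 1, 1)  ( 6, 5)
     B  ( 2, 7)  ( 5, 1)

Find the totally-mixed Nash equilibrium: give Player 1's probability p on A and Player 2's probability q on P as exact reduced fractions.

p=3/5, q=1/2

P1 indiff ⇒ q·1+(1-q)·6 = q·2+(1-q)·5 ⇒ q(-1) = (1-q)(-1) ⇒ q = 1/2
P2 indiff ⇒ p·1+(1-p)·7 = p·5+(1-p)·1 ⇒ p(-4) = (1-p)(-6) ⇒ p = 3/5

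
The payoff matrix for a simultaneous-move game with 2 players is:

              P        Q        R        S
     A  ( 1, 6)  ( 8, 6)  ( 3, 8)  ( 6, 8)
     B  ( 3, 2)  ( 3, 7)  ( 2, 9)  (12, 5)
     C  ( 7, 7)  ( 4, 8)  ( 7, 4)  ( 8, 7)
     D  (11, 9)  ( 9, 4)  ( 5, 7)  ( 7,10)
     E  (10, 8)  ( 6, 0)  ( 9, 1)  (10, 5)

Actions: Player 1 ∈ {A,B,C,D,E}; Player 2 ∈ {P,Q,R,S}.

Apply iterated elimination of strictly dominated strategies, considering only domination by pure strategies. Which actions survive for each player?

P1 drop A (D beats it: P:11>1 Q:9>8 R:5>3 S:7>6)
P1 drop C (E beats it: P:10>7 Q:6>4 R:9>7 S:10>8)
P2 drop Q (R beats it: B:9>7 D:7>4 E:1>0)
P1→{B,D,E} P2→{P,R,S}

IESDS → P1:{B,D,E} P2:{P,R,S}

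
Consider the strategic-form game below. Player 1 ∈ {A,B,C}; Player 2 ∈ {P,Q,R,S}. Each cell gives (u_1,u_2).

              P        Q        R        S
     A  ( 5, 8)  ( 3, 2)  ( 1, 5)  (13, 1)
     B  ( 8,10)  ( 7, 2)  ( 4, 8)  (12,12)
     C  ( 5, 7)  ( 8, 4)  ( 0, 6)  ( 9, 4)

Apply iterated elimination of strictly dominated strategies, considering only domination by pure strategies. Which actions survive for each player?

P2 drop Q (P beats it: A:8>2 B:10>2 C:7>4)
P1 drop C (B beats it: P:8>5 R:4>0 S:12>9)
P2 drop R (P beats it: A:8>5 B:10>8)
P1→{A,B} P2→{P,S}

Survivors P1:{A,B} P2:{P,S}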